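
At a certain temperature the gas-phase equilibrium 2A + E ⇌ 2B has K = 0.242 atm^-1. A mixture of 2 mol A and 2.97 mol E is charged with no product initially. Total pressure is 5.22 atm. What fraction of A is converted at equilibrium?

X = 0.456

Take 2 mol A as basis and let X be its fractional conversion, so ξ = X.
Moles: n_A = 2 − 2X; n_E = 2.97 − X; n_B = 2X.
Total moles n_T = 4.97 − X.
With p_i = (n_i/n_T)P, K = p_B^2 / (p_A^2 p_E).
Equating to 0.242 atm^-1 and solving on 0 < X < 1: X = 0.456.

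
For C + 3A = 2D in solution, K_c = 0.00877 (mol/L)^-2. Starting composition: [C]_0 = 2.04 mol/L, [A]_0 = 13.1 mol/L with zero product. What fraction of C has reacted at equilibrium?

Let X = conversion of C; extent ξ = 2.04·X mol/L.
Concentrations: [C] = 2.04 − 2.04X; [A] = 13.1 − 6.12X; [D] = 4.08X.
K_c = [D]^2 / ([C] [A]^3).
Equating to 0.00877 (mol/L)^-2: the physical root is X = 0.600.

X = 0.600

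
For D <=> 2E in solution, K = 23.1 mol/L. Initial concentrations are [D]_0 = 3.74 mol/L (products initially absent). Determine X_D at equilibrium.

X = 0.691

Let X = conversion of D; extent ξ = 3.74·X mol/L.
Concentrations: [D] = 3.74 − 3.74X; [E] = 7.48X.
K = [E]^2 / ([D]).
This equals 23.1 at X = 0.691 (the root in 0 < X < 1).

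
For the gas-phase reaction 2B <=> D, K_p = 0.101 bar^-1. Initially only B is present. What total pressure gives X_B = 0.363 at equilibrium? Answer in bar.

Take 1 mol B as basis and let X be its fractional conversion, so ξ = 0.5X.
Mole table: n_B = 1 − X; n_D = 0.5X.
n_T = Σnᵢ = 1 − 0.5X.
K_p = p_D / (p_B^2) with p_i = (n_i/n_T)·P.
At X = 0.363: the mole-fraction product g(X) = Π y_i^ν_i = 0.3661. Since K_p = g(X)·P^{-1}, P = (g/K_p)^(1/1) = (0.3661/0.101)^(1/1) = 3.62 bar.

P = 3.62 bar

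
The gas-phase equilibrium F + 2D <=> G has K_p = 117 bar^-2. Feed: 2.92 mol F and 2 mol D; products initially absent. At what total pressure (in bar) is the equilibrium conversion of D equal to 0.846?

Let X = conversion of D (basis 2 mol D); extent of reaction ξ = X.
At extent ξ: n_F = 2.92 − X; n_D = 2 − 2X; n_G = X.
Total moles n_T = 4.92 − 2X.
K_p = p_G / (p_F p_D^2) with p_i = (n_i/n_T)·P.
At X = 0.846: the mole-fraction product g(X) = Π y_i^ν_i = 44.81. Since K_p = g(X)·P^{-2}, P = (g/K_p)^(1/2) = (44.81/117)^(1/2) = 0.619 bar.

P = 0.619 bar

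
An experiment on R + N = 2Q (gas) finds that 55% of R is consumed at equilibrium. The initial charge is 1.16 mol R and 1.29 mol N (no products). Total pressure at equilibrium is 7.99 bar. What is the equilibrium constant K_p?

Let X = conversion of R (basis 1.16 mol R); extent of reaction ξ = 1.16X.
Mole table: n_R = 1.16 − 1.16X; n_N = 1.29 − 1.16X; n_Q = 2.32X.
Total moles n_T = 2.45 (Δν = 0, constant).
At X = 0.55: n_R = 0.522, n_N = 0.652, n_Q = 1.28, n_T = 2.45.
p_i = (n_i/n_T)·P. K_p = p_Q^2 / (p_R p_N) = 4.78.

K_p = 4.78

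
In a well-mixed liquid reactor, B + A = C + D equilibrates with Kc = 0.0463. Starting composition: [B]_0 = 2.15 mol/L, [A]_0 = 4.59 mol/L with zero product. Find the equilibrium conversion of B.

Let X = conversion of B; extent ξ = 2.15·X mol/L.
Concentrations: [B] = 2.15 − 2.15X; [A] = 4.59 − 2.15X; [C] = 2.15X; [D] = 2.15X.
Kc = [C] [D] / ([B] [A]).
Setting equal to 0.0463 and solving for X on (0,1) gives X = 0.255.

X = 0.255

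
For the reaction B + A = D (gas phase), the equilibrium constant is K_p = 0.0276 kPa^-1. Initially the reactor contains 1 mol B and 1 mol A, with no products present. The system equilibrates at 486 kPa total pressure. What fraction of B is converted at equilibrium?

Basis: 1 mol B initially; let X = conversion of B. Extent ξ = X.
Mole table: n_B = 1 − X; n_A = 1 − X; n_D = X.
Total moles n_T = 2 − X.
Mole fractions y_i = n_i/n_T; K_p = p_D / (p_B p_A) with p_i = y_i·P.
Substituting and setting equal to 0.0276 kPa^-1 gives a polynomial in X; the root in (0,1) is X = 0.737.

X = 0.737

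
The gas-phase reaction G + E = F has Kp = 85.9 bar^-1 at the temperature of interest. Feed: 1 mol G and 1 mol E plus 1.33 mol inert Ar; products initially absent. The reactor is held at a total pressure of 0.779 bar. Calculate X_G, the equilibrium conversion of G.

X = 0.824

Let X = conversion of G (basis 1 mol G); extent of reaction ξ = X.
Moles: n_G = 1 − X; n_E = 1 − X; n_F = X; n_I = 1.33 (inert).
Total moles n_T = 3.33 − X.
y_i = n_i/n_T, p_i = y_i·P. Kp = p_F / (p_G p_E).
This yields a degree-2 equation in X; solving on (0,1), X = 0.824.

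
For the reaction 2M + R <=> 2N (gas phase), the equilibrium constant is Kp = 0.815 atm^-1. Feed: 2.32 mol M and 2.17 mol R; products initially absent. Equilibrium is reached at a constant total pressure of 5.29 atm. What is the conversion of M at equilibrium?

X = 0.566

Take 2.32 mol M as basis and let X be its fractional conversion, so ξ = 1.16X.
At extent ξ: n_M = 2.32 − 2.32X; n_R = 2.17 − 1.16X; n_N = 2.32X.
n_T = Σnᵢ = 4.49 − 1.16X.
With p_i = (n_i/n_T)P, Kp = p_N^2 / (p_M^2 p_R).
Equating to 0.815 atm^-1 and solving on 0 < X < 1: X = 0.566.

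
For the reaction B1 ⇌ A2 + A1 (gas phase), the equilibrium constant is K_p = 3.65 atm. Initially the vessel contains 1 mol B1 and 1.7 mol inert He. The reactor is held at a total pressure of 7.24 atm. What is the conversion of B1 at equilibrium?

Take 1 mol B1 as basis and let X be its fractional conversion, so ξ = X.
At extent ξ: n_B1 = 1 − X; n_A2 = X; n_A1 = X; n_I = 1.7 (inert).
Summing: n_T = 2.7 + X.
With p_i = (n_i/n_T)P, K_p = p_A2 p_A1 / (p_B1).
Setting this equal to 3.65 atm and taking the physical root (0 < X < 1) gives X = 0.708.

X = 0.708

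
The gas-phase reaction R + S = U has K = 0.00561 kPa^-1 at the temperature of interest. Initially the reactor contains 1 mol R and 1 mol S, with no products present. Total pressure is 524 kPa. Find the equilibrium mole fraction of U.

Basis: 1 mol R initially; let X = conversion of R. Extent ξ = X.
Moles: n_R = 1 − X; n_S = 1 − X; n_U = X.
Summing: n_T = 2 − X.
Mole fractions y_i = n_i/n_T; K = p_U / (p_R p_S) with p_i = y_i·P.
Substituting and setting equal to 0.00561 kPa^-1 gives a polynomial in X; the root in (0,1) is X = 0.496.
Then n_U = 0.496, n_T = 1.5, so y_U = 0.330.

y_U = 0.330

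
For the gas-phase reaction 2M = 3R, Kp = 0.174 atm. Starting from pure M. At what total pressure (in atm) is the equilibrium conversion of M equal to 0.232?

Basis: 1 mol M initially; let X = conversion of M. Extent ξ = 0.5X.
Species balance: n_M = 1 − X; n_R = 1.5X.
n_T = Σnᵢ = 1 + 0.5X.
Kp = p_R^3 / (p_M^2) with p_i = (n_i/n_T)·P.
At X = 0.232: the mole-fraction product g(X) = Π y_i^ν_i = 0.06403. Since Kp = g(X)·P^{1}, P = (Kp/g)^(1/1) = (0.174/0.06403)^(1/1) = 2.72 atm.

P = 2.72 atm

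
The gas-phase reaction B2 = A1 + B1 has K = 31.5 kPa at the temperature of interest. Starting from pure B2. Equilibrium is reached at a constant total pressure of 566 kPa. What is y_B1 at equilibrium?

y_B1 = 0.187

Basis: 1 mol B2 initially; let X = conversion of B2. Extent ξ = X.
Species balance: n_B2 = 1 − X; n_A1 = X; n_B1 = X.
Summing: n_T = 1 + X.
With p_i = (n_i/n_T)P, K = p_A1 p_B1 / (p_B2).
Equating to 31.5 kPa and solving on 0 < X < 1: X = 0.230.
Then n_B1 = 0.23, n_T = 1.23, so y_B1 = 0.187.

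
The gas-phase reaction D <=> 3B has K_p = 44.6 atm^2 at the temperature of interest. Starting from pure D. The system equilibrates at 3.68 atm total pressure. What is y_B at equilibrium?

y_B = 0.828

Take 1 mol D as basis and let X be its fractional conversion, so ξ = X.
Species balance: n_D = 1 − X; n_B = 3X.
Summing: n_T = 1 + 2X.
y_i = n_i/n_T, p_i = y_i·P. K_p = p_B^3 / (p_D).
Setting this equal to 44.6 atm^2 and taking the physical root (0 < X < 1) gives X = 0.616.
Then n_B = 1.85, n_T = 2.23, so y_B = 0.828.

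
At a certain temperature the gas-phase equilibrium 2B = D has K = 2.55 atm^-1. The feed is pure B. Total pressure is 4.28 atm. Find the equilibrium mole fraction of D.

y_D = 0.740

Take 1 mol B as basis and let X be its fractional conversion, so ξ = 0.5X.
At extent ξ: n_B = 1 − X; n_D = 0.5X.
Summing: n_T = 1 − 0.5X.
Mole fractions y_i = n_i/n_T; K = p_D / (p_B^2) with p_i = y_i·P.
This yields a degree-2 equation in X; solving on (0,1), X = 0.850.
Then n_D = 0.425, n_T = 0.575, so y_D = 0.740.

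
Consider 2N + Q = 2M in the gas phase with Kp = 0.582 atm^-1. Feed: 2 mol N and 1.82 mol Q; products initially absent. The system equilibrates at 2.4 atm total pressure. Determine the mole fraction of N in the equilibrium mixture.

Basis: 2 mol N initially; let X = conversion of N. Extent ξ = X.
At extent ξ: n_N = 2 − 2X; n_Q = 1.82 − X; n_M = 2X.
n_T = Σnᵢ = 3.82 − X.
y_i = n_i/n_T, p_i = y_i·P. Kp = p_M^2 / (p_N^2 p_Q).
This yields a degree-3 equation in X; solving on (0,1), X = 0.431.
Then n_N = 1.14, n_T = 3.39, so y_N = 0.336.

y_N = 0.336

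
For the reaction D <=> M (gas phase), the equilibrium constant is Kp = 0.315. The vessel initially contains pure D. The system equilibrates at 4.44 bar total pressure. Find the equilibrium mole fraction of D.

Let X = conversion of D (basis 1 mol D); extent of reaction ξ = X.
At extent ξ: n_D = 1 − X; n_M = X.
Since Δν = 0, n_T = 1 throughout.
Mole fractions y_i = n_i/n_T; Kp = p_M / (p_D) with p_i = y_i·P.
Equating to 0.315 and solving on 0 < X < 1: X = 0.240.
Then n_D = 0.76, n_T = 1, so y_D = 0.760.

y_D = 0.760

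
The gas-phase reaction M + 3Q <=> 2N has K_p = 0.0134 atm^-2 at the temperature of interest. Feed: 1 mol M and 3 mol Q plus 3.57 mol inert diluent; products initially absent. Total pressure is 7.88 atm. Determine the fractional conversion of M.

X = 0.208

Let X = conversion of M (basis 1 mol M); extent of reaction ξ = X.
Species balance: n_M = 1 − X; n_Q = 3 − 3X; n_N = 2X; n_I = 3.57 (inert).
Total moles n_T = 7.57 − 2X.
With p_i = (n_i/n_T)P, K_p = p_N^2 / (p_M p_Q^3).
This yields a degree-4 equation in X; solving on (0,1), X = 0.208.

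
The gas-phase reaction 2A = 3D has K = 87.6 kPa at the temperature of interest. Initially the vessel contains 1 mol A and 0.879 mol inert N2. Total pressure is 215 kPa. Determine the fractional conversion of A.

X = 0.433

Let X = conversion of A (basis 1 mol A); extent of reaction ξ = 0.5X.
At extent ξ: n_A = 1 − X; n_D = 1.5X; n_I = 0.879 (inert).
Total moles n_T = 1.88 + 0.5X.
With p_i = (n_i/n_T)P, K = p_D^3 / (p_A^2).
Substituting and setting equal to 87.6 kPa gives a polynomial in X; the root in (0,1) is X = 0.433.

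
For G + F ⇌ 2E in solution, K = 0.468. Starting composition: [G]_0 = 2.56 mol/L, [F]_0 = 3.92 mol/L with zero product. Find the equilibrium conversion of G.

X = 0.313

Let X = conversion of G; extent ξ = 2.56·X mol/L.
Concentrations: [G] = 2.56 − 2.56X; [F] = 3.92 − 2.56X; [E] = 5.12X.
K = [E]^2 / ([G] [F]).
This equals 0.468 at X = 0.313 (the root in 0 < X < 1).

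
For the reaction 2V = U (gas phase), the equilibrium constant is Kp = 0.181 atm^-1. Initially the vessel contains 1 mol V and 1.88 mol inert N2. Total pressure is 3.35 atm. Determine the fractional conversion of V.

X = 0.249

Basis: 1 mol V initially; let X = conversion of V. Extent ξ = 0.5X.
Mole table: n_V = 1 − X; n_U = 0.5X; n_I = 1.88 (inert).
Total moles n_T = 2.88 − 0.5X.
y_i = n_i/n_T, p_i = y_i·P. Kp = p_U / (p_V^2).
Setting this equal to 0.181 atm^-1 and taking the physical root (0 < X < 1) gives X = 0.249.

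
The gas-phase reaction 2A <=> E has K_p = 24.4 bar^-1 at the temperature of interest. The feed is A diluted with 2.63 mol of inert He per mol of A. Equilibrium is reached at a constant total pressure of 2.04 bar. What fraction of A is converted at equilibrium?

X = 0.836

Basis: 1 mol A initially; let X = conversion of A. Extent ξ = 0.5X.
Mole table: n_A = 1 − X; n_E = 0.5X; n_I = 2.63 (inert).
Total moles n_T = 3.63 − 0.5X.
Mole fractions y_i = n_i/n_T; K_p = p_E / (p_A^2) with p_i = y_i·P.
Substituting and setting equal to 24.4 bar^-1 gives a polynomial in X; the root in (0,1) is X = 0.836.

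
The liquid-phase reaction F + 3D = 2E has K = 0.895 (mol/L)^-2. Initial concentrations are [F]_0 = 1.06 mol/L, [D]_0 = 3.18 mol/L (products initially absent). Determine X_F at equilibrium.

Let X = conversion of F; extent ξ = 1.06·X mol/L.
Concentrations: [F] = 1.06 − 1.06X; [D] = 3.18 − 3.18X; [E] = 2.12X.
K = [E]^2 / ([F] [D]^3).
Equating to 0.895 (mol/L)^-2: the physical root is X = 0.543.

X = 0.543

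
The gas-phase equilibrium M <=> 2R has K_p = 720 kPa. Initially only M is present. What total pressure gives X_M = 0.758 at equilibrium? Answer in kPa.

Basis: 1 mol M initially; let X = conversion of M. Extent ξ = X.
At extent ξ: n_M = 1 − X; n_R = 2X.
n_T = Σnᵢ = 1 + X.
K_p = p_R^2 / (p_M) with p_i = (n_i/n_T)·P.
At X = 0.758: the mole-fraction product g(X) = Π y_i^ν_i = 5.402. Since K_p = g(X)·P^{1}, P = (K_p/g)^(1/1) = (720/5.402)^(1/1) = 133 kPa.

P = 133 kPa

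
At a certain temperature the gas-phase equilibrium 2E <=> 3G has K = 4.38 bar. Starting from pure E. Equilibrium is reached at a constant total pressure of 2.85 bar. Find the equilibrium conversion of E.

X = 0.514

Basis: 1 mol E initially; let X = conversion of E. Extent ξ = 0.5X.
At extent ξ: n_E = 1 − X; n_G = 1.5X.
Summing: n_T = 1 + 0.5X.
Mole fractions y_i = n_i/n_T; K = p_G^3 / (p_E^2) with p_i = y_i·P.
Setting this equal to 4.38 bar and taking the physical root (0 < X < 1) gives X = 0.514.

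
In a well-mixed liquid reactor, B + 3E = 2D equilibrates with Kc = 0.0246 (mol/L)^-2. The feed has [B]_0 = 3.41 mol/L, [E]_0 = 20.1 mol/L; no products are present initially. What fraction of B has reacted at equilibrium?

X = 0.795

Let X = conversion of B; extent ξ = 3.41·X mol/L.
Concentrations: [B] = 3.41 − 3.41X; [E] = 20.1 − 10.2X; [D] = 6.82X.
Kc = [D]^2 / ([B] [E]^3).
Solving Kc = 0.0246 for X ∈ (0,1): X = 0.795.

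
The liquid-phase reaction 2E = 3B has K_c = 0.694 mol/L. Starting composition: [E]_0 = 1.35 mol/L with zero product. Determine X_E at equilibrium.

X = 0.386

Let X = conversion of E; extent ξ = 1.35X/2 mol/L.
Concentrations: [E] = 1.35 − 1.35X; [B] = 2.03X.
K_c = [B]^3 / ([E]^2).
This equals 0.694 at X = 0.386 (the root in 0 < X < 1).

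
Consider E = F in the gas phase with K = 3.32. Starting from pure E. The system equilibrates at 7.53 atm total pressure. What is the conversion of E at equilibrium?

Basis: 1 mol E initially; let X = conversion of E. Extent ξ = X.
At extent ξ: n_E = 1 − X; n_F = X.
Since Δν = 0, n_T = 1 throughout.
With p_i = (n_i/n_T)P, K = p_F / (p_E).
Equating to 3.32 and solving on 0 < X < 1: X = 0.769.

X = 0.769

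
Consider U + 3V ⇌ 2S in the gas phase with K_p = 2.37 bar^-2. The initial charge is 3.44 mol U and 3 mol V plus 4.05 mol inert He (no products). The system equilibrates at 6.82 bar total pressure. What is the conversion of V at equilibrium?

X = 0.723

Basis: 3 mol V initially; let X = conversion of V. Extent ξ = X.
Moles: n_U = 3.44 − X; n_V = 3 − 3X; n_S = 2X; n_I = 4.05 (inert).
Total moles n_T = 10.5 − 2X.
Mole fractions y_i = n_i/n_T; K_p = p_S^2 / (p_U p_V^3) with p_i = y_i·P.
Substituting and setting equal to 2.37 bar^-2 gives a polynomial in X; the root in (0,1) is X = 0.723.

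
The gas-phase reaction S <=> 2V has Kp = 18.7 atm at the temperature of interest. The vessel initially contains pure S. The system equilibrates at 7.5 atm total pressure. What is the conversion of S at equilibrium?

Let X = conversion of S (basis 1 mol S); extent of reaction ξ = X.
At extent ξ: n_S = 1 − X; n_V = 2X.
Total moles n_T = 1 + X.
y_i = n_i/n_T, p_i = y_i·P. Kp = p_V^2 / (p_S).
Substituting and setting equal to 18.7 atm gives a polynomial in X; the root in (0,1) is X = 0.620.

X = 0.620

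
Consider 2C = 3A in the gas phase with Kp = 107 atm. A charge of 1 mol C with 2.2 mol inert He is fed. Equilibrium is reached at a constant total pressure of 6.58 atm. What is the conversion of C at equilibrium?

Let X = conversion of C (basis 1 mol C); extent of reaction ξ = 0.5X.
At extent ξ: n_C = 1 − X; n_A = 1.5X; n_I = 2.2 (inert).
Summing: n_T = 3.2 + 0.5X.
y_i = n_i/n_T, p_i = y_i·P. Kp = p_A^3 / (p_C^2).
Equating to 107 atm and solving on 0 < X < 1: X = 0.821.

X = 0.821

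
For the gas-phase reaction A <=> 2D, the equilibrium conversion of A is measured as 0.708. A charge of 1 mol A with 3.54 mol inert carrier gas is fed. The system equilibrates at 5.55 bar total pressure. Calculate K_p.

Take 1 mol A as basis and let X be its fractional conversion, so ξ = X.
Species balance: n_A = 1 − X; n_D = 2X; n_I = 3.54 (inert).
Total moles n_T = 4.54 + X.
At X = 0.708: n_A = 0.292, n_D = 1.42, n_T = 5.25.
p_i = (n_i/n_T)·P. K_p = p_D^2 / (p_A) = 7.26 bar.

K_p = 7.26 bar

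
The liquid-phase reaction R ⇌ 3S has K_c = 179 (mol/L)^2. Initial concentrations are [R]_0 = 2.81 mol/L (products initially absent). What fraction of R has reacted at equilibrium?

X = 0.659

Let X = conversion of R; extent ξ = 2.81·X mol/L.
Concentrations: [R] = 2.81 − 2.81X; [S] = 8.43X.
K_c = [S]^3 / ([R]).
Equating to 179 (mol/L)^2: the physical root is X = 0.659.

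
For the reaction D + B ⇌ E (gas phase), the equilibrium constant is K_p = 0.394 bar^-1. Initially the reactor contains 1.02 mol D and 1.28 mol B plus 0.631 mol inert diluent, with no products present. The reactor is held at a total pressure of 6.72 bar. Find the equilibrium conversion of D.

X = 0.465

Basis: 1.02 mol D initially; let X = conversion of D. Extent ξ = 1.02X.
Moles: n_D = 1.02 − 1.02X; n_B = 1.28 − 1.02X; n_E = 1.02X; n_I = 0.631 (inert).
Total moles n_T = 2.93 − 1.02X.
y_i = n_i/n_T, p_i = y_i·P. K_p = p_E / (p_D p_B).
This yields a degree-2 equation in X; solving on (0,1), X = 0.465.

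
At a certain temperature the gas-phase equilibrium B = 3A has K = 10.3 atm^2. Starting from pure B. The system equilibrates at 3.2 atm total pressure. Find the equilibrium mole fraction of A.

Let X = conversion of B (basis 1 mol B); extent of reaction ξ = X.
Species balance: n_B = 1 − X; n_A = 3X.
Summing: n_T = 1 + 2X.
With p_i = (n_i/n_T)P, K = p_A^3 / (p_B).
Equating to 10.3 atm^2 and solving on 0 < X < 1: X = 0.418.
Then n_A = 1.25, n_T = 1.84, so y_A = 0.683.

y_A = 0.683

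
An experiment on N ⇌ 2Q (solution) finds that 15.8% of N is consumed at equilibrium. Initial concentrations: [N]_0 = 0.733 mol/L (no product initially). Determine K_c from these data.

Let X = conversion of N.
Concentrations: [N] = 0.733 − 0.733X; [Q] = 1.47X.
At X = 0.158: [N] = 0.617, [Q] = 0.232.
K_c = [Q]^2 / ([N]) = 0.0869 mol/L.

K_c = 0.0869 mol/L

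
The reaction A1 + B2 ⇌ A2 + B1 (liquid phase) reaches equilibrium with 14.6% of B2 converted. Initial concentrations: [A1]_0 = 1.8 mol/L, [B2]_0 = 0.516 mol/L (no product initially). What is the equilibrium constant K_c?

Let X = conversion of B2.
Concentrations: [A1] = 1.8 − 0.516X; [B2] = 0.516 − 0.516X; [A2] = 0.516X; [B1] = 0.516X.
At X = 0.146: [A1] = 1.72, [B2] = 0.441, [A2] = 0.0753, [B1] = 0.0753.
K_c = [A2] [B1] / ([A1] [B2]) = 0.00747.

K_c = 0.00747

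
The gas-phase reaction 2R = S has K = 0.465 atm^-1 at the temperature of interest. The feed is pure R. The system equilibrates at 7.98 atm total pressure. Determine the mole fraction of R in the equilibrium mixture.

Basis: 1 mol R initially; let X = conversion of R. Extent ξ = 0.5X.
Mole table: n_R = 1 − X; n_S = 0.5X.
Summing: n_T = 1 − 0.5X.
With p_i = (n_i/n_T)P, K = p_S / (p_R^2).
Equating to 0.465 atm^-1 and solving on 0 < X < 1: X = 0.749.
Then n_R = 0.251, n_T = 0.626, so y_R = 0.402.

y_R = 0.402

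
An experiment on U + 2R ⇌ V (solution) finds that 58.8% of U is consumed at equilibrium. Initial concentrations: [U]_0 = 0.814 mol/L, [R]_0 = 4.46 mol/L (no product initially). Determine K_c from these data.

Let X = conversion of U.
Concentrations: [U] = 0.814 − 0.814X; [R] = 4.46 − 1.63X; [V] = 0.814X.
At X = 0.588: [U] = 0.335, [R] = 3.5, [V] = 0.479.
K_c = [V] / ([U] [R]^2) = 0.116 (mol/L)^-2.

K_c = 0.116 (mol/L)^-2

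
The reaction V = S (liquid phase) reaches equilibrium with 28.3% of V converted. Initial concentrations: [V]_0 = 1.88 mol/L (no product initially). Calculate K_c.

Let X = conversion of V.
Concentrations: [V] = 1.88 − 1.88X; [S] = 1.88X.
At X = 0.283: [V] = 1.35, [S] = 0.532.
K_c = [S] / ([V]) = 0.395.

K_c = 0.395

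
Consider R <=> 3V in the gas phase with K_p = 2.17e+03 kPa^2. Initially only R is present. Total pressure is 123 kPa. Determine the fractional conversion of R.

X = 0.203

Take 1 mol R as basis and let X be its fractional conversion, so ξ = X.
At extent ξ: n_R = 1 − X; n_V = 3X.
Summing: n_T = 1 + 2X.
With p_i = (n_i/n_T)P, K_p = p_V^3 / (p_R).
Setting this equal to 2.17e+03 kPa^2 and taking the physical root (0 < X < 1) gives X = 0.203.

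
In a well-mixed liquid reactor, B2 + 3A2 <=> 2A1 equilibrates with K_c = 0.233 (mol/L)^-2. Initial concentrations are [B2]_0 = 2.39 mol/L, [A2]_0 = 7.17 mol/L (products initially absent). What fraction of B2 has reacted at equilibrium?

X = 0.566

Let X = conversion of B2; extent ξ = 2.39·X mol/L.
Concentrations: [B2] = 2.39 − 2.39X; [A2] = 7.17 − 7.17X; [A1] = 4.78X.
K_c = [A1]^2 / ([B2] [A2]^3).
Equating to 0.233 (mol/L)^-2: the physical root is X = 0.566.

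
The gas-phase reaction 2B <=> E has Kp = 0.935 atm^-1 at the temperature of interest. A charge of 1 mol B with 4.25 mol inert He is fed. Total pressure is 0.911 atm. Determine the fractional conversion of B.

Let X = conversion of B (basis 1 mol B); extent of reaction ξ = 0.5X.
At extent ξ: n_B = 1 − X; n_E = 0.5X; n_I = 4.25 (inert).
n_T = Σnᵢ = 5.25 − 0.5X.
Mole fractions y_i = n_i/n_T; Kp = p_E / (p_B^2) with p_i = y_i·P.
Equating to 0.935 atm^-1 and solving on 0 < X < 1: X = 0.208.

X = 0.208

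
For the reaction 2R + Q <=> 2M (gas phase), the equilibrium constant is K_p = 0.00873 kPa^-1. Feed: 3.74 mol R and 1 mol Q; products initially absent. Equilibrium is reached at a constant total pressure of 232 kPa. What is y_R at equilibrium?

y_R = 0.620

Basis: 1 mol Q initially; let X = conversion of Q. Extent ξ = X.
Species balance: n_R = 3.74 − 2X; n_Q = 1 − X; n_M = 2X.
Total moles n_T = 4.74 − X.
y_i = n_i/n_T, p_i = y_i·P. K_p = p_M^2 / (p_R^2 p_Q).
Equating to 0.00873 kPa^-1 and solving on 0 < X < 1: X = 0.582.
Then n_R = 2.58, n_T = 4.16, so y_R = 0.620.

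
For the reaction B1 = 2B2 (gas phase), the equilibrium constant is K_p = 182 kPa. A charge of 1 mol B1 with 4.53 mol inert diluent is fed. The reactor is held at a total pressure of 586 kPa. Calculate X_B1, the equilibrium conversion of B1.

Take 1 mol B1 as basis and let X be its fractional conversion, so ξ = X.
Species balance: n_B1 = 1 − X; n_B2 = 2X; n_I = 4.53 (inert).
n_T = Σnᵢ = 5.53 + X.
With p_i = (n_i/n_T)P, K_p = p_B2^2 / (p_B1).
Setting this equal to 182 kPa and taking the physical root (0 < X < 1) gives X = 0.489.

X = 0.489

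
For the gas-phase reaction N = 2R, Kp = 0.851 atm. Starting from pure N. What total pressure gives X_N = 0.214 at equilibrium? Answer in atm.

P = 4.43 atm

Let X = conversion of N (basis 1 mol N); extent of reaction ξ = X.
Species balance: n_N = 1 − X; n_R = 2X.
Total moles n_T = 1 + X.
Kp = p_R^2 / (p_N) with p_i = (n_i/n_T)·P.
At X = 0.214: the mole-fraction product g(X) = Π y_i^ν_i = 0.192. Since Kp = g(X)·P^{1}, P = (Kp/g)^(1/1) = (0.851/0.192)^(1/1) = 4.43 atm.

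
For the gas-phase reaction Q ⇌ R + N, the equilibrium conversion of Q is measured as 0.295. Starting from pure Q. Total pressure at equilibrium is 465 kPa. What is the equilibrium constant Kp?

Basis: 1 mol Q initially; let X = conversion of Q. Extent ξ = X.
Species balance: n_Q = 1 − X; n_R = X; n_N = X.
Summing: n_T = 1 + X.
At X = 0.295: n_Q = 0.705, n_R = 0.295, n_N = 0.295, n_T = 1.29.
p_i = (n_i/n_T)·P. Kp = p_R p_N / (p_Q) = 44.3 kPa.

Kp = 44.3 kPa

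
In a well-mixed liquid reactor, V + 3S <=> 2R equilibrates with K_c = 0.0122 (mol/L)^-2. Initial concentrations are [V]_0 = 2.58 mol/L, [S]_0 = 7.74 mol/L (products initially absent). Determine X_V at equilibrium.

X = 0.331

Let X = conversion of V; extent ξ = 2.58·X mol/L.
Concentrations: [V] = 2.58 − 2.58X; [S] = 7.74 − 7.74X; [R] = 5.16X.
K_c = [R]^2 / ([V] [S]^3).
This equals 0.0122 at X = 0.331 (the root in 0 < X < 1).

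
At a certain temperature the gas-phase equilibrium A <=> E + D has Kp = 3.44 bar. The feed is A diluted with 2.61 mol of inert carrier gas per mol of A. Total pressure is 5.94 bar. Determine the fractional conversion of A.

X = 0.768

Let X = conversion of A (basis 1 mol A); extent of reaction ξ = X.
At extent ξ: n_A = 1 − X; n_E = X; n_D = X; n_I = 2.61 (inert).
Total moles n_T = 3.61 + X.
Mole fractions y_i = n_i/n_T; Kp = p_E p_D / (p_A) with p_i = y_i·P.
Equating to 3.44 bar and solving on 0 < X < 1: X = 0.768.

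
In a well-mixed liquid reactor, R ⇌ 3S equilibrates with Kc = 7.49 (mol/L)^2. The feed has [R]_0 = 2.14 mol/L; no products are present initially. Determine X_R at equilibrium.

Let X = conversion of R; extent ξ = 2.14·X mol/L.
Concentrations: [R] = 2.14 − 2.14X; [S] = 6.42X.
Kc = [S]^3 / ([R]).
This equals 7.49 at X = 0.342 (the root in 0 < X < 1).

X = 0.342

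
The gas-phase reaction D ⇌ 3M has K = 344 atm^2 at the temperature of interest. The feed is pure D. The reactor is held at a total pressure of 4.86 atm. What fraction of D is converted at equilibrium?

X = 0.845

Let X = conversion of D (basis 1 mol D); extent of reaction ξ = X.
Mole table: n_D = 1 − X; n_M = 3X.
n_T = Σnᵢ = 1 + 2X.
With p_i = (n_i/n_T)P, K = p_M^3 / (p_D).
Substituting and setting equal to 344 atm^2 gives a polynomial in X; the root in (0,1) is X = 0.845.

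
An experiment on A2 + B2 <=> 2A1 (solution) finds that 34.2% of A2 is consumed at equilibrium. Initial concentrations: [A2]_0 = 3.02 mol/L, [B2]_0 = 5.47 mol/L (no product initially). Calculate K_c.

Let X = conversion of A2.
Concentrations: [A2] = 3.02 − 3.02X; [B2] = 5.47 − 3.02X; [A1] = 6.04X.
At X = 0.342: [A2] = 1.99, [B2] = 4.44, [A1] = 2.07.
K_c = [A1]^2 / ([A2] [B2]) = 0.484.

K_c = 0.484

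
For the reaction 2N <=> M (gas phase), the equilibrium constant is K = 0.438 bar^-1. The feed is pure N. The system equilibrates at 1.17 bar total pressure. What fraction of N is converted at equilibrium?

Let X = conversion of N (basis 1 mol N); extent of reaction ξ = 0.5X.
Moles: n_N = 1 − X; n_M = 0.5X.
Summing: n_T = 1 − 0.5X.
Mole fractions y_i = n_i/n_T; K = p_M / (p_N^2) with p_i = y_i·P.
This yields a degree-2 equation in X; solving on (0,1), X = 0.427.

X = 0.427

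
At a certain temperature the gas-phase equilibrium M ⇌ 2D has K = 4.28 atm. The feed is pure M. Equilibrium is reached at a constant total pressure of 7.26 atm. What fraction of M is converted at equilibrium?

Basis: 1 mol M initially; let X = conversion of M. Extent ξ = X.
At extent ξ: n_M = 1 − X; n_D = 2X.
Total moles n_T = 1 + X.
y_i = n_i/n_T, p_i = y_i·P. K = p_D^2 / (p_M).
Equating to 4.28 atm and solving on 0 < X < 1: X = 0.358.

X = 0.358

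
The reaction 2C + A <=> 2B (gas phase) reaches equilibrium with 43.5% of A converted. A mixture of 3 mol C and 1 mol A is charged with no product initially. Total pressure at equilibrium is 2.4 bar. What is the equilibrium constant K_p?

Basis: 1 mol A initially; let X = conversion of A. Extent ξ = X.
At extent ξ: n_C = 3 − 2X; n_A = 1 − X; n_B = 2X.
Total moles n_T = 4 − X.
At X = 0.435: n_C = 2.13, n_A = 0.565, n_B = 0.87, n_T = 3.56.
p_i = (n_i/n_T)·P. K_p = p_B^2 / (p_C^2 p_A) = 0.439 bar^-1.

K_p = 0.439 bar^-1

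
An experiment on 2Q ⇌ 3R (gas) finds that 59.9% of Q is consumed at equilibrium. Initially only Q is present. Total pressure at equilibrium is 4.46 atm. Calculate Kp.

Take 1 mol Q as basis and let X be its fractional conversion, so ξ = 0.5X.
At extent ξ: n_Q = 1 − X; n_R = 1.5X.
Summing: n_T = 1 + 0.5X.
At X = 0.599: n_Q = 0.401, n_R = 0.898, n_T = 1.3.
p_i = (n_i/n_T)·P. Kp = p_R^3 / (p_Q^2) = 15.5 atm.

Kp = 15.5 atm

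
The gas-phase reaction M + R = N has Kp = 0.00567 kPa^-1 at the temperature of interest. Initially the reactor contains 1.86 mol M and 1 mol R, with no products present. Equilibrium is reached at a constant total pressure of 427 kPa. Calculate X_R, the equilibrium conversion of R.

X = 0.576

Basis: 1 mol R initially; let X = conversion of R. Extent ξ = X.
Moles: n_M = 1.86 − X; n_R = 1 − X; n_N = X.
Total moles n_T = 2.86 − X.
y_i = n_i/n_T, p_i = y_i·P. Kp = p_N / (p_M p_R).
This yields a degree-2 equation in X; solving on (0,1), X = 0.576.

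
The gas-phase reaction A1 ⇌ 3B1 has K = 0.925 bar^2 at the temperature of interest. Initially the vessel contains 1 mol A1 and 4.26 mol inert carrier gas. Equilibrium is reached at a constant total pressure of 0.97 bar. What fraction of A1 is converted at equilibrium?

Basis: 1 mol A1 initially; let X = conversion of A1. Extent ξ = X.
Moles: n_A1 = 1 − X; n_B1 = 3X; n_I = 4.26 (inert).
Total moles n_T = 5.26 + 2X.
y_i = n_i/n_T, p_i = y_i·P. K = p_B1^3 / (p_A1).
Equating to 0.925 bar^2 and solving on 0 < X < 1: X = 0.748.

X = 0.748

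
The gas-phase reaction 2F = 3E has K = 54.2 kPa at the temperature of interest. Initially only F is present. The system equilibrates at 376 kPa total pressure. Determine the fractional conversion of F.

X = 0.291

Basis: 1 mol F initially; let X = conversion of F. Extent ξ = 0.5X.
At extent ξ: n_F = 1 − X; n_E = 1.5X.
Summing: n_T = 1 + 0.5X.
y_i = n_i/n_T, p_i = y_i·P. K = p_E^3 / (p_F^2).
This yields a degree-3 equation in X; solving on (0,1), X = 0.291.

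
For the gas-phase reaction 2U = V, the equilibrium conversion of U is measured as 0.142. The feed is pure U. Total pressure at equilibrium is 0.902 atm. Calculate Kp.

Basis: 1 mol U initially; let X = conversion of U. Extent ξ = 0.5X.
At extent ξ: n_U = 1 − X; n_V = 0.5X.
Total moles n_T = 1 − 0.5X.
At X = 0.142: n_U = 0.858, n_V = 0.071, n_T = 0.929.
p_i = (n_i/n_T)·P. Kp = p_V / (p_U^2) = 0.0993 atm^-1.

Kp = 0.0993 atm^-1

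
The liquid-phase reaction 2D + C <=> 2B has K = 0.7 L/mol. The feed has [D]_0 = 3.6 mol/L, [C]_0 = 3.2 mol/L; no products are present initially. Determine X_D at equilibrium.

X = 0.554

Let X = conversion of D; extent ξ = 3.6X/2 mol/L.
Concentrations: [D] = 3.6 − 3.6X; [C] = 3.2 − 1.8X; [B] = 3.6X.
K = [B]^2 / ([D]^2 [C]).
Equating to 0.7 L/mol: the physical root is X = 0.554.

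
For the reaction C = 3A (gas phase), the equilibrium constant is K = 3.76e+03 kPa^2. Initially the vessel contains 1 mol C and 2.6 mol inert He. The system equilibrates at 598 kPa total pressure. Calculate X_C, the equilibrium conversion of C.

Basis: 1 mol C initially; let X = conversion of C. Extent ξ = X.
Mole table: n_C = 1 − X; n_A = 3X; n_I = 2.6 (inert).
Total moles n_T = 3.6 + 2X.
Mole fractions y_i = n_i/n_T; K = p_A^3 / (p_C) with p_i = y_i·P.
This yields a degree-3 equation in X; solving on (0,1), X = 0.171.

X = 0.171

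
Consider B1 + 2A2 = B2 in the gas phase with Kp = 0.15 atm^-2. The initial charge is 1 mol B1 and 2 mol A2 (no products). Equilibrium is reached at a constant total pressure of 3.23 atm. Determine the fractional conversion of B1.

Take 1 mol B1 as basis and let X be its fractional conversion, so ξ = X.
Moles: n_B1 = 1 − X; n_A2 = 2 − 2X; n_B2 = X.
n_T = Σnᵢ = 3 − 2X.
Mole fractions y_i = n_i/n_T; Kp = p_B2 / (p_B1 p_A2^2) with p_i = y_i·P.
Substituting and setting equal to 0.15 atm^-2 gives a polynomial in X; the root in (0,1) is X = 0.337.

X = 0.337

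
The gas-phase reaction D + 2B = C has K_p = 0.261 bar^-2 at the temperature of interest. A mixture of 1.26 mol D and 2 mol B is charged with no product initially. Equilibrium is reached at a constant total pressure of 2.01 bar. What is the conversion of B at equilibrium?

Let X = conversion of B (basis 2 mol B); extent of reaction ξ = X.
At extent ξ: n_D = 1.26 − X; n_B = 2 − 2X; n_C = X.
Total moles n_T = 3.26 − 2X.
y_i = n_i/n_T, p_i = y_i·P. K_p = p_C / (p_D p_B^2).
Substituting and setting equal to 0.261 bar^-2 gives a polynomial in X; the root in (0,1) is X = 0.288.

X = 0.288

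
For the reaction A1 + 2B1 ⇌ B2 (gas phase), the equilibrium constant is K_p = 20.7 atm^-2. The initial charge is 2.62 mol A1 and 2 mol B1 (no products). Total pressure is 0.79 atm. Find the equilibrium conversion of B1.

Basis: 2 mol B1 initially; let X = conversion of B1. Extent ξ = X.
Mole table: n_A1 = 2.62 − X; n_B1 = 2 − 2X; n_B2 = X.
n_T = Σnᵢ = 4.62 − 2X.
With p_i = (n_i/n_T)P, K_p = p_B2 / (p_A1 p_B1^2).
Setting this equal to 20.7 atm^-2 and taking the physical root (0 < X < 1) gives X = 0.727.

X = 0.727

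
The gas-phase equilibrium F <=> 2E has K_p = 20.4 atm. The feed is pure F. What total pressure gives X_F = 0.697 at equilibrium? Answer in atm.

Take 1 mol F as basis and let X be its fractional conversion, so ξ = X.
Mole table: n_F = 1 − X; n_E = 2X.
Total moles n_T = 1 + X.
K_p = p_E^2 / (p_F) with p_i = (n_i/n_T)·P.
At X = 0.697: the mole-fraction product g(X) = Π y_i^ν_i = 3.779. Since K_p = g(X)·P^{1}, P = (K_p/g)^(1/1) = (20.4/3.779)^(1/1) = 5.4 atm.

P = 5.4 atm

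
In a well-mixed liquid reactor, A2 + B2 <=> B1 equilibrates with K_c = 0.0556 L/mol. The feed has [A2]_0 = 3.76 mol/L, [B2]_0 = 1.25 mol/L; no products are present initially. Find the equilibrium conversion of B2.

X = 0.165

Let X = conversion of B2; extent ξ = 1.25·X mol/L.
Concentrations: [A2] = 3.76 − 1.25X; [B2] = 1.25 − 1.25X; [B1] = 1.25X.
K_c = [B1] / ([A2] [B2]).
Equating to 0.0556 L/mol: the physical root is X = 0.165.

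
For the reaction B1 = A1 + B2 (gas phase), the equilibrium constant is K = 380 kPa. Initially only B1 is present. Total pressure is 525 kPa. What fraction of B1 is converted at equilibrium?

X = 0.648

Let X = conversion of B1 (basis 1 mol B1); extent of reaction ξ = X.
Species balance: n_B1 = 1 − X; n_A1 = X; n_B2 = X.
Summing: n_T = 1 + X.
With p_i = (n_i/n_T)P, K = p_A1 p_B2 / (p_B1).
Equating to 380 kPa and solving on 0 < X < 1: X = 0.648.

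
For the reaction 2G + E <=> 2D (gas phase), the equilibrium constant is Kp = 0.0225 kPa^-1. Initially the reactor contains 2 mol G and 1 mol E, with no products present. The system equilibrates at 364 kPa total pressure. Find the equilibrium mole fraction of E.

y_E = 0.183

Basis: 2 mol G initially; let X = conversion of G. Extent ξ = X.
Species balance: n_G = 2 − 2X; n_E = 1 − X; n_D = 2X.
Total moles n_T = 3 − X.
With p_i = (n_i/n_T)P, Kp = p_D^2 / (p_G^2 p_E).
Setting this equal to 0.0225 kPa^-1 and taking the physical root (0 < X < 1) gives X = 0.551.
Then n_E = 0.449, n_T = 2.45, so y_E = 0.183.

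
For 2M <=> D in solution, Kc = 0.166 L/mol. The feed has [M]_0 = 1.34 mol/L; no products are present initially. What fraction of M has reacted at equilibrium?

X = 0.250

Let X = conversion of M; extent ξ = 1.34X/2 mol/L.
Concentrations: [M] = 1.34 − 1.34X; [D] = 0.67X.
Kc = [D] / ([M]^2).
Equating to 0.166 L/mol: the physical root is X = 0.250.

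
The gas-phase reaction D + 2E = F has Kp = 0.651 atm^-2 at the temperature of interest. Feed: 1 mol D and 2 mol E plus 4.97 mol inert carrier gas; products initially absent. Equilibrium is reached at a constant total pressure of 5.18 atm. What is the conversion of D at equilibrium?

X = 0.355

Let X = conversion of D (basis 1 mol D); extent of reaction ξ = X.
Moles: n_D = 1 − X; n_E = 2 − 2X; n_F = X; n_I = 4.97 (inert).
Total moles n_T = 7.97 − 2X.
y_i = n_i/n_T, p_i = y_i·P. Kp = p_F / (p_D p_E^2).
Substituting and setting equal to 0.651 atm^-2 gives a polynomial in X; the root in (0,1) is X = 0.355.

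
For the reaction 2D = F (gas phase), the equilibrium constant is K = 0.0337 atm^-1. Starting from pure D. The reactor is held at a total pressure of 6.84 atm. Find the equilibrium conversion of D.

Let X = conversion of D (basis 1 mol D); extent of reaction ξ = 0.5X.
Species balance: n_D = 1 − X; n_F = 0.5X.
Total moles n_T = 1 − 0.5X.
y_i = n_i/n_T, p_i = y_i·P. K = p_F / (p_D^2).
Equating to 0.0337 atm^-1 and solving on 0 < X < 1: X = 0.279.

X = 0.279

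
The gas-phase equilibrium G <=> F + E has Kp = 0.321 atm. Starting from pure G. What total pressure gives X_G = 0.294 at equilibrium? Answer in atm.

P = 3.39 atm

Take 1 mol G as basis and let X be its fractional conversion, so ξ = X.
Mole table: n_G = 1 − X; n_F = X; n_E = X.
n_T = Σnᵢ = 1 + X.
Kp = p_F p_E / (p_G) with p_i = (n_i/n_T)·P.
At X = 0.294: the mole-fraction product g(X) = Π y_i^ν_i = 0.09461. Since Kp = g(X)·P^{1}, P = (Kp/g)^(1/1) = (0.321/0.09461)^(1/1) = 3.39 atm.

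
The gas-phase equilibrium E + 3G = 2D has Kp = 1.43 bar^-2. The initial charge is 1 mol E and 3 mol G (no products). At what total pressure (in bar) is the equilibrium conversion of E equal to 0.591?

Basis: 1 mol E initially; let X = conversion of E. Extent ξ = X.
Mole table: n_E = 1 − X; n_G = 3 − 3X; n_D = 2X.
Summing: n_T = 4 − 2X.
Kp = p_D^2 / (p_E p_G^3) with p_i = (n_i/n_T)·P.
At X = 0.591: the mole-fraction product g(X) = Π y_i^ν_i = 14.68. Since Kp = g(X)·P^{-2}, P = (g/Kp)^(1/2) = (14.68/1.43)^(1/2) = 3.2 bar.

P = 3.2 bar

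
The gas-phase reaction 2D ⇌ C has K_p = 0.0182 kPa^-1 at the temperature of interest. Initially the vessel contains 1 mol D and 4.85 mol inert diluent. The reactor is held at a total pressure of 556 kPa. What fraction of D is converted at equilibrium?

X = 0.596

Let X = conversion of D (basis 1 mol D); extent of reaction ξ = 0.5X.
Species balance: n_D = 1 − X; n_C = 0.5X; n_I = 4.85 (inert).
n_T = Σnᵢ = 5.85 − 0.5X.
Mole fractions y_i = n_i/n_T; K_p = p_C / (p_D^2) with p_i = y_i·P.
Setting this equal to 0.0182 kPa^-1 and taking the physical root (0 < X < 1) gives X = 0.596.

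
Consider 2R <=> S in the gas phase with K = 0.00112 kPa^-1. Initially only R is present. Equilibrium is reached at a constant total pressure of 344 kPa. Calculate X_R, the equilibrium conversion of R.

Basis: 1 mol R initially; let X = conversion of R. Extent ξ = 0.5X.
Species balance: n_R = 1 − X; n_S = 0.5X.
Total moles n_T = 1 − 0.5X.
Mole fractions y_i = n_i/n_T; K = p_S / (p_R^2) with p_i = y_i·P.
Equating to 0.00112 kPa^-1 and solving on 0 < X < 1: X = 0.373.

X = 0.373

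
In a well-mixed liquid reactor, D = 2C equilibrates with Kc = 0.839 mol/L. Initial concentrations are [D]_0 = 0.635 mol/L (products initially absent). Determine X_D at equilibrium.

Let X = conversion of D; extent ξ = 0.635·X mol/L.
Concentrations: [D] = 0.635 − 0.635X; [C] = 1.27X.
Kc = [C]^2 / ([D]).
Solving Kc = 0.839 for X ∈ (0,1): X = 0.433.

X = 0.433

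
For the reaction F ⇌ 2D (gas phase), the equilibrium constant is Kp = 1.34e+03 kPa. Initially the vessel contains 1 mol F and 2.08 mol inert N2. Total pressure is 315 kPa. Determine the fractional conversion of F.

X = 0.833

Take 1 mol F as basis and let X be its fractional conversion, so ξ = X.
Moles: n_F = 1 − X; n_D = 2X; n_I = 2.08 (inert).
n_T = Σnᵢ = 3.08 + X.
With p_i = (n_i/n_T)P, Kp = p_D^2 / (p_F).
Substituting and setting equal to 1.34e+03 kPa gives a polynomial in X; the root in (0,1) is X = 0.833.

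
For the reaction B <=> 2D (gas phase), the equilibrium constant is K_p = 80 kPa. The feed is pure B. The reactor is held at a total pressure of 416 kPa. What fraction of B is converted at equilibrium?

X = 0.214

Take 1 mol B as basis and let X be its fractional conversion, so ξ = X.
Moles: n_B = 1 − X; n_D = 2X.
Total moles n_T = 1 + X.
y_i = n_i/n_T, p_i = y_i·P. K_p = p_D^2 / (p_B).
This yields a degree-2 equation in X; solving on (0,1), X = 0.214.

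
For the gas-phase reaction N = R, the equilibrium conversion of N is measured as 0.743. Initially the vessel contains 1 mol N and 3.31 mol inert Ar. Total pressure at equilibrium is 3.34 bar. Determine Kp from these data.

Basis: 1 mol N initially; let X = conversion of N. Extent ξ = X.
At extent ξ: n_N = 1 − X; n_R = X; n_I = 3.31 (inert).
Total moles n_T = 4.31 (Δν = 0, constant).
At X = 0.743: n_N = 0.257, n_R = 0.743, n_T = 4.31.
p_i = (n_i/n_T)·P. Kp = p_R / (p_N) = 2.89.

Kp = 2.89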